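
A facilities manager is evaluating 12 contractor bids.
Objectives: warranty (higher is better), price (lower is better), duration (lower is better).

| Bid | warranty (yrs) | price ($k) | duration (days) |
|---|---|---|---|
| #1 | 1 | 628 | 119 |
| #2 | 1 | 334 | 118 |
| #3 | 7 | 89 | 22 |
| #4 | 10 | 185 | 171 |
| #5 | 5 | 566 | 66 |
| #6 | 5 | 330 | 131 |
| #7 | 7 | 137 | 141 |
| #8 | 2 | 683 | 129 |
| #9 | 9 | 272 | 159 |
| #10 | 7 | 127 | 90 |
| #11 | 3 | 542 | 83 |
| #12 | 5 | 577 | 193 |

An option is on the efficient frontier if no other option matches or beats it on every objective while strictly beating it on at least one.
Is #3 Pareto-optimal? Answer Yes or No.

#1: worse on warranty (1 vs 7).
#2: worse on warranty (1 vs 7).
#4: worse on price (185 vs 89).
#5: worse on warranty (5 vs 7).
#6: worse on warranty (5 vs 7).
#7: worse on price (137 vs 89).
#8: worse on warranty (2 vs 7).
#9: worse on price (272 vs 89).
#10: worse on price (127 vs 89).
#11: worse on warranty (3 vs 7).
#12: worse on warranty (5 vs 7).
No option is at least as good as #3 on every objective and strictly better on one.

Yes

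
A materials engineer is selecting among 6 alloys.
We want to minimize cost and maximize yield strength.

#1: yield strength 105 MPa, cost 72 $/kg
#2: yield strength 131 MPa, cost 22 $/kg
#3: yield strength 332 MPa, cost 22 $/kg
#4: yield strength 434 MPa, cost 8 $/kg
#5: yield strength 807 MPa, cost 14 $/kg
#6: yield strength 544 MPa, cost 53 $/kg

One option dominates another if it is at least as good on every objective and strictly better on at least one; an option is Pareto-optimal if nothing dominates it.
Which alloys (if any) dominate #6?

#5: yield strength 807≥544, cost 14≤53 — dominates #6.
Others (#1, #2, #3, #4) are each worse than #6 on at least one objective.

#5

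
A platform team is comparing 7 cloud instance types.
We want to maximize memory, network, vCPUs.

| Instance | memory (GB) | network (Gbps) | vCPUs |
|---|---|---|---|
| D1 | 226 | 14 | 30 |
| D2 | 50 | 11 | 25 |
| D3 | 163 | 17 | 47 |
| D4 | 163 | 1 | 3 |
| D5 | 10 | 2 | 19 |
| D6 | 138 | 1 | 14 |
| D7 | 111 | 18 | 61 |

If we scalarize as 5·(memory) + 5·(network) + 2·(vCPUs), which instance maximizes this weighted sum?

D1: 5·226 + 5·14 + 2·30 = 1260
D2: 5·50 + 5·11 + 2·25 = 355
D3: 5·163 + 5·17 + 2·47 = 994
D4: 5·163 + 5·1 + 2·3 = 826
D5: 5·10 + 5·2 + 2·19 = 98
D6: 5·138 + 5·1 + 2·14 = 723
D7: 5·111 + 5·18 + 2·61 = 767
Highest: D1 at 1260.

D1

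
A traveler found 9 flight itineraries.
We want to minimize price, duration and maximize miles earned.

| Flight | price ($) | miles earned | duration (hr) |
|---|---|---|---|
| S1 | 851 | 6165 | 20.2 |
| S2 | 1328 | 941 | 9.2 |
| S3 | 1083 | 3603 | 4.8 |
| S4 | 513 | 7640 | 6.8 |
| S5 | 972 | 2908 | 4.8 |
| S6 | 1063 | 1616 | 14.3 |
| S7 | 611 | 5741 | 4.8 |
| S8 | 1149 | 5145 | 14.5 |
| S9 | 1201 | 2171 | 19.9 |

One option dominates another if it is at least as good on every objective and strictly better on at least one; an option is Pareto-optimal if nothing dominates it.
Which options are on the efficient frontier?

S1: dominated by S4 (price 513≤851, miles earned 7640≥6165, duration 6.8≤20.2).
S2: dominated by S3 (price 1083≤1328, miles earned 3603≥941, duration 4.8≤9.2).
S3: dominated by S7 (price 611≤1083, miles earned 5741≥3603, duration 4.8≤4.8).
S4: not dominated (best price).
S5: dominated by S7 (price 611≤972, miles earned 5741≥2908, duration 4.8≤4.8).
S6: dominated by S4 (price 513≤1063, miles earned 7640≥1616, duration 6.8≤14.3).
S7: not dominated.
S8: dominated by S4 (price 513≤1149, miles earned 7640≥5145, duration 6.8≤14.5).
S9: dominated by S3 (price 1083≤1201, miles earned 3603≥2171, duration 4.8≤19.9).

S4, S7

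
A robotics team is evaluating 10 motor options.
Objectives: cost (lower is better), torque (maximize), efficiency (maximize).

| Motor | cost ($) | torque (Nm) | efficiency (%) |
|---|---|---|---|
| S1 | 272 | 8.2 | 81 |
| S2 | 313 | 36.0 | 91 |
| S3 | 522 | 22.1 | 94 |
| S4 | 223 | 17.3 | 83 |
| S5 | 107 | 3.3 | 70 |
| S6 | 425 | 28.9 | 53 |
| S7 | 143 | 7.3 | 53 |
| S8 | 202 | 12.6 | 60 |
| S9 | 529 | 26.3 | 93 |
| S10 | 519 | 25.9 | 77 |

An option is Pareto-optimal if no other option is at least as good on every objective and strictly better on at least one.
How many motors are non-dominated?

S1: dominated by S4 (cost 223≤272, torque 17.3≥8.2, efficiency 83≥81).
S2: not dominated (best torque).
S3: not dominated (best efficiency).
S4: not dominated.
S5: not dominated (best cost).
S6: dominated by S2 (cost 313≤425, torque 36.0≥28.9, efficiency 91≥53).
S7: not dominated.
S8: not dominated.
S9: not dominated.
S10: dominated by S2 (cost 313≤519, torque 36.0≥25.9, efficiency 91≥77).
Pareto-optimal: S2, S3, S4, S5, S7, S8, S9 → 7.

7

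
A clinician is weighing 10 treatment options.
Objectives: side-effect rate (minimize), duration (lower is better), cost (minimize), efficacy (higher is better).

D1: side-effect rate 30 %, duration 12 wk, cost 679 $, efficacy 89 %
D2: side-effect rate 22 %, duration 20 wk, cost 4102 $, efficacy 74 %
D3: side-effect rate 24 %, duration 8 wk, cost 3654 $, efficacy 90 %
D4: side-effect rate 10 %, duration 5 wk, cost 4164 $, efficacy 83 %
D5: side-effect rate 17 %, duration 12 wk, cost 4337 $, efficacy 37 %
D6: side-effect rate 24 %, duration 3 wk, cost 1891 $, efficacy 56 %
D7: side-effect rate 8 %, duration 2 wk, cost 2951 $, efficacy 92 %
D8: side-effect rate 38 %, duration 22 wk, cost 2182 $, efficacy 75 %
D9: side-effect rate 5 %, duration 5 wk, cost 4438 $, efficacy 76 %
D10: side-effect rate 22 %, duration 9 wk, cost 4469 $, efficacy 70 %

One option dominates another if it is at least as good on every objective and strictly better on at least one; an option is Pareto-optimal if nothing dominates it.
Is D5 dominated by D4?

D4 vs D5: side-effect rate 10≤17, duration 5≤12, cost 4164≤4337, efficacy 83≥37 — D4 is at least as good on every objective with at least one strict improvement.

Yes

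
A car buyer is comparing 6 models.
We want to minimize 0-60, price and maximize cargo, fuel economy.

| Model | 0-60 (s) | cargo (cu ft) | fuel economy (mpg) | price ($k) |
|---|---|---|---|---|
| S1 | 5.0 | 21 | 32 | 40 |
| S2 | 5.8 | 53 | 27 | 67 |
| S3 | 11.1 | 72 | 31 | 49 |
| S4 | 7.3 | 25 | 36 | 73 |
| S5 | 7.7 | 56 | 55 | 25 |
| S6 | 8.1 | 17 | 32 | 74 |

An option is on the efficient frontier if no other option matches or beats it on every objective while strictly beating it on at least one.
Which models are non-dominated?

S1: not dominated (best 0-60).
S2: not dominated.
S3: not dominated (best cargo).
S4: not dominated.
S5: not dominated (best fuel economy).
S6: dominated by S1 (0-60 5.0≤8.1, cargo 21≥17, fuel economy 32≥32, price 40≤74).

S1, S2, S3, S4, S5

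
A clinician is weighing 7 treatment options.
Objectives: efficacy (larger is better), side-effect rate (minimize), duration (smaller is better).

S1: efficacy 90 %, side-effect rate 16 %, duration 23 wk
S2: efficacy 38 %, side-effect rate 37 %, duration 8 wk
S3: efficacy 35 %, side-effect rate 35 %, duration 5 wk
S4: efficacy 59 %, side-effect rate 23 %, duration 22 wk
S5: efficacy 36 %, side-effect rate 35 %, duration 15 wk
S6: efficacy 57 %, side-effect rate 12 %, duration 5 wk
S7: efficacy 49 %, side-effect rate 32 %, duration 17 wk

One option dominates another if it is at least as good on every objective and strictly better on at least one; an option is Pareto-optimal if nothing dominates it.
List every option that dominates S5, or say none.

S6

S6: efficacy 57≥36, side-effect rate 12≤35, duration 5≤15 — dominates S5.
Others (S1, S2, S3, S4, S7) are each worse than S5 on at least one objective.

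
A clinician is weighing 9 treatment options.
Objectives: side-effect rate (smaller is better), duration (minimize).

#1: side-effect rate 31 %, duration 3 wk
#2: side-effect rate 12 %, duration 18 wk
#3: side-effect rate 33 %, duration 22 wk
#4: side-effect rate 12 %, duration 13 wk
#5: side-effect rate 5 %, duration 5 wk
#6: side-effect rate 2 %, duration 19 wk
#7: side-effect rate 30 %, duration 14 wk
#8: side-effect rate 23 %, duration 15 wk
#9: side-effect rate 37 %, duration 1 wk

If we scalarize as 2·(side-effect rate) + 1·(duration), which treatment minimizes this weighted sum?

#1: 2·31 + 1·3 = 65
#2: 2·12 + 1·18 = 42
#3: 2·33 + 1·22 = 88
#4: 2·12 + 1·13 = 37
#5: 2·5 + 1·5 = 15
#6: 2·2 + 1·19 = 23
#7: 2·30 + 1·14 = 74
#8: 2·23 + 1·15 = 61
#9: 2·37 + 1·1 = 75
Lowest: #5 at 15.

#5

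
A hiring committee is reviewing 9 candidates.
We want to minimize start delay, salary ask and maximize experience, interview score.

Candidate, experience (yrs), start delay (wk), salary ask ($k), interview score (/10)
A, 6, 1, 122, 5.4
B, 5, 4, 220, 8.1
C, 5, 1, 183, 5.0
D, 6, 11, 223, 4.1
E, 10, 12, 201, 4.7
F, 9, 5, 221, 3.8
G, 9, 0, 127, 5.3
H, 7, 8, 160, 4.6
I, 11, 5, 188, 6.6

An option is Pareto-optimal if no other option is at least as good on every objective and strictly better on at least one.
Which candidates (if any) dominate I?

none

A: worse on experience (6 vs 11).
B: worse on experience (5 vs 11).
C: worse on experience (5 vs 11).
D: worse on experience (6 vs 11).
E: worse on experience (10 vs 11).
F: worse on experience (9 vs 11).
G: worse on experience (9 vs 11).
H: worse on experience (7 vs 11).
No option dominates I.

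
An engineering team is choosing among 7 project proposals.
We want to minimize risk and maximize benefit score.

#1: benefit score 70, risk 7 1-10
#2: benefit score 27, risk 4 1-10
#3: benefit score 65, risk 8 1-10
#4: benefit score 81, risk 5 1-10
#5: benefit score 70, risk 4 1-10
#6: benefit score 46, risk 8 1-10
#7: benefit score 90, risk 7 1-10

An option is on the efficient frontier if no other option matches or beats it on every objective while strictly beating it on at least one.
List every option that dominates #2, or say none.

#5

#5: benefit score 70≥27, risk 4≤4 — dominates #2.
Others (#1, #3, #4, #6, #7) are each worse than #2 on at least one objective.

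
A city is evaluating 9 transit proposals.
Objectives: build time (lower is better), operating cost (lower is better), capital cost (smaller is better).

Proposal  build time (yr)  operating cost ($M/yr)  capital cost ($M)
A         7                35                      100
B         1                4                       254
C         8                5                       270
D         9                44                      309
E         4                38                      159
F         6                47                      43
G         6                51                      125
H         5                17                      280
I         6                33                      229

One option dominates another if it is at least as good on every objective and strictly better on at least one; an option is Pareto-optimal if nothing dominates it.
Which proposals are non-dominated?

A, B, E, F, I

A: not dominated.
B: not dominated (best build time).
C: dominated by B (build time 1≤8, operating cost 4≤5, capital cost 254≤270).
D: dominated by A (build time 7≤9, operating cost 35≤44, capital cost 100≤309).
E: not dominated.
F: not dominated (best capital cost).
G: dominated by F (build time 6≤6, operating cost 47≤51, capital cost 43≤125).
H: dominated by B (build time 1≤5, operating cost 4≤17, capital cost 254≤280).
I: not dominated.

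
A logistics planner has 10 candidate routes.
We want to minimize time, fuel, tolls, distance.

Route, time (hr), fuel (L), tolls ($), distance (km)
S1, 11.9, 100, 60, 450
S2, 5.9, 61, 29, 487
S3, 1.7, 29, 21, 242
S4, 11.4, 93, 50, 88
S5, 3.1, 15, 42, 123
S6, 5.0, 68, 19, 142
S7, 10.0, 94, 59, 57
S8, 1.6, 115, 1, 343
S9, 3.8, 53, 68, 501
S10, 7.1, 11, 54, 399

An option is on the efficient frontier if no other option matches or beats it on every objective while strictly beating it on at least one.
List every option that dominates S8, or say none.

none

S1: worse on time (11.9 vs 1.6).
S2: worse on time (5.9 vs 1.6).
S3: worse on time (1.7 vs 1.6).
S4: worse on time (11.4 vs 1.6).
S5: worse on time (3.1 vs 1.6).
S6: worse on time (5.0 vs 1.6).
S7: worse on time (10.0 vs 1.6).
S9: worse on time (3.8 vs 1.6).
S10: worse on time (7.1 vs 1.6).
No option dominates S8.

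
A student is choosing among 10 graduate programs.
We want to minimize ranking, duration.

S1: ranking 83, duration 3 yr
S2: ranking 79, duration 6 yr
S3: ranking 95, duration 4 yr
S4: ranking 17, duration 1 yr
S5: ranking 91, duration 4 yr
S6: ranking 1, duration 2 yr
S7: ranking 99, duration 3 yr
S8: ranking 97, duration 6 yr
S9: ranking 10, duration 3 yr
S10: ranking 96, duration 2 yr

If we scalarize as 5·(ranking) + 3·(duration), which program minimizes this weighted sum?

S1: 5·83 + 3·3 = 424
S2: 5·79 + 3·6 = 413
S3: 5·95 + 3·4 = 487
S4: 5·17 + 3·1 = 88
S5: 5·91 + 3·4 = 467
S6: 5·1 + 3·2 = 11
S7: 5·99 + 3·3 = 504
S8: 5·97 + 3·6 = 503
S9: 5·10 + 3·3 = 59
S10: 5·96 + 3·2 = 486
Lowest: S6 at 11.

S6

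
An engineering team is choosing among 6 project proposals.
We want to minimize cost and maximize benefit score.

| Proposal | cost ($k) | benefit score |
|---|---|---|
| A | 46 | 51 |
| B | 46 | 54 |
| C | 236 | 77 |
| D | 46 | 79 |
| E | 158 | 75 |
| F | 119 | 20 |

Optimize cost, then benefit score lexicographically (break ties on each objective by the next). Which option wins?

First minimize cost: best is 46, kept {A, B, D}.
Then maximize benefit score: best is 79, kept {D}.

D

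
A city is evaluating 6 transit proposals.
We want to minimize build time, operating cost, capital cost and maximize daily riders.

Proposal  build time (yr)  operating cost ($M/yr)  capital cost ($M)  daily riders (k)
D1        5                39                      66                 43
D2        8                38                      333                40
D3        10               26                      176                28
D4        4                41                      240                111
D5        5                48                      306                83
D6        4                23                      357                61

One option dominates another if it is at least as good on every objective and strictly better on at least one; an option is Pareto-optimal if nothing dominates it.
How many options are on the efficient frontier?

5

D1: not dominated (best capital cost).
D2: not dominated.
D3: not dominated.
D4: not dominated (best daily riders).
D5: dominated by D4 (build time 4≤5, operating cost 41≤48, capital cost 240≤306, daily riders 111≥83).
D6: not dominated (best operating cost).
Pareto-optimal: D1, D2, D3, D4, D6 → 5.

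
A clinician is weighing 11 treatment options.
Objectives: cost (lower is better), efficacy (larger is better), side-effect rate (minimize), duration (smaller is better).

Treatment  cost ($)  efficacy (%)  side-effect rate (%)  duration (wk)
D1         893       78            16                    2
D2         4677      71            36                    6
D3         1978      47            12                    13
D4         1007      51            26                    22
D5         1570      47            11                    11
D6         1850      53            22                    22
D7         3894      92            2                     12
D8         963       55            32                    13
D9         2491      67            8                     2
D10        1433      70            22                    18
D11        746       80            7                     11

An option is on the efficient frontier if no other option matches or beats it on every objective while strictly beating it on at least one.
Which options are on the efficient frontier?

D1: not dominated.
D2: dominated by D1 (cost 893≤4677, efficacy 78≥71, side-effect rate 16≤36, duration 2≤6).
D3: dominated by D5 (cost 1570≤1978, efficacy 47≥47, side-effect rate 11≤12, duration 11≤13).
D4: dominated by D1 (cost 893≤1007, efficacy 78≥51, side-effect rate 16≤26, duration 2≤22).
D5: dominated by D11 (cost 746≤1570, efficacy 80≥47, side-effect rate 7≤11, duration 11≤11).
D6: dominated by D1 (cost 893≤1850, efficacy 78≥53, side-effect rate 16≤22, duration 2≤22).
D7: not dominated (best efficacy).
D8: dominated by D1 (cost 893≤963, efficacy 78≥55, side-effect rate 16≤32, duration 2≤13).
D9: not dominated.
D10: dominated by D1 (cost 893≤1433, efficacy 78≥70, side-effect rate 16≤22, duration 2≤18).
D11: not dominated (best cost).

D1, D7, D9, D11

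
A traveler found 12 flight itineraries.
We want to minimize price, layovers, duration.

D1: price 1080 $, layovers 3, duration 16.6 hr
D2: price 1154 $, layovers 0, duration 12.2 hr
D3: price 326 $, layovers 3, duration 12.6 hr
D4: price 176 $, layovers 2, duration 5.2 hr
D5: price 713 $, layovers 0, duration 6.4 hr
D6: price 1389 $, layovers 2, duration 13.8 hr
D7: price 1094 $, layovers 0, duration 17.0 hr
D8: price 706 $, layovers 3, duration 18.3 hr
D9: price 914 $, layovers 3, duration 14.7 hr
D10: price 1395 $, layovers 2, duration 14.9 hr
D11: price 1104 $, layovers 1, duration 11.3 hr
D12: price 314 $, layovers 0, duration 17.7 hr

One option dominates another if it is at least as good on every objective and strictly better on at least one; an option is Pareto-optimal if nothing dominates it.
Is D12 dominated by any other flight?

D1: worse on price (1080 vs 314).
D2: worse on price (1154 vs 314).
D3: worse on price (326 vs 314).
D4: worse on layovers (2 vs 0).
D5: worse on price (713 vs 314).
D6: worse on price (1389 vs 314).
D7: worse on price (1094 vs 314).
D8: worse on price (706 vs 314).
D9: worse on price (914 vs 314).
D10: worse on price (1395 vs 314).
D11: worse on price (1104 vs 314).
No option is at least as good as D12 on every objective and strictly better on one.

No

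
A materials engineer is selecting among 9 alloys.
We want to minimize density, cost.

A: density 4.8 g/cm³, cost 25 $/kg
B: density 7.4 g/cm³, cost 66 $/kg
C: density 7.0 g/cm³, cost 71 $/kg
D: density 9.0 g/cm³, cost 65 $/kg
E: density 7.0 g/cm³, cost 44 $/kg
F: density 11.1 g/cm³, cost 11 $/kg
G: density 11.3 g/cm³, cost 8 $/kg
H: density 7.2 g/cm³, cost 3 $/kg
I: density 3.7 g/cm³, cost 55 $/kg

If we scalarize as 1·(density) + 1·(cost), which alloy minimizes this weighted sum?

H

A: 1·4.8 + 1·25 = 29.8
B: 1·7.4 + 1·66 = 73.4
C: 1·7.0 + 1·71 = 78.0
D: 1·9.0 + 1·65 = 74.0
E: 1·7.0 + 1·44 = 51.0
F: 1·11.1 + 1·11 = 22.1
G: 1·11.3 + 1·8 = 19.3
H: 1·7.2 + 1·3 = 10.2
I: 1·3.7 + 1·55 = 58.7
Lowest: H at 10.2.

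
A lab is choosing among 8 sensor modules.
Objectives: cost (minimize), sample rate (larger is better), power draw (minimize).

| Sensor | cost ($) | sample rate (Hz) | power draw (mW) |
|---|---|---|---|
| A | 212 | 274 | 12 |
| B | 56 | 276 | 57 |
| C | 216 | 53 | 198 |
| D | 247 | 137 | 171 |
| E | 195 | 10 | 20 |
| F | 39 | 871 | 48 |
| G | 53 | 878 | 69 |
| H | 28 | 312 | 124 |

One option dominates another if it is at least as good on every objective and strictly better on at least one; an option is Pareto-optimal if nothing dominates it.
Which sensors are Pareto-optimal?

A, E, F, G, H

A: not dominated (best power draw).
B: dominated by F (cost 39≤56, sample rate 871≥276, power draw 48≤57).
C: dominated by A (cost 212≤216, sample rate 274≥53, power draw 12≤198).
D: dominated by A (cost 212≤247, sample rate 274≥137, power draw 12≤171).
E: not dominated.
F: not dominated.
G: not dominated (best sample rate).
H: not dominated (best cost).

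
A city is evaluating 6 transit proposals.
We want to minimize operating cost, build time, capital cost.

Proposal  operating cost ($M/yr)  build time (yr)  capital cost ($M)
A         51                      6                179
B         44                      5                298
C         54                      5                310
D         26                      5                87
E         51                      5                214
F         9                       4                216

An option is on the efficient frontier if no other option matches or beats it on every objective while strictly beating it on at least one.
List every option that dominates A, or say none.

D: operating cost 26≤51, build time 5≤6, capital cost 87≤179 — dominates A.
Others (B, C, E, F) are each worse than A on at least one objective.

D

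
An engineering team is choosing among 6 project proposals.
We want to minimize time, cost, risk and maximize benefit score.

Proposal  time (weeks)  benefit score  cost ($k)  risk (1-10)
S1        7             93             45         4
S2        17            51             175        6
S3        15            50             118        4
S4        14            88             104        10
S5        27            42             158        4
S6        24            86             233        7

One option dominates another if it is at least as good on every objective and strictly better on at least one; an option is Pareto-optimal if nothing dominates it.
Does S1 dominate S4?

Yes

S1 vs S4: time 7≤14, benefit score 93≥88, cost 45≤104, risk 4≤10 — S1 is at least as good on every objective with at least one strict improvement.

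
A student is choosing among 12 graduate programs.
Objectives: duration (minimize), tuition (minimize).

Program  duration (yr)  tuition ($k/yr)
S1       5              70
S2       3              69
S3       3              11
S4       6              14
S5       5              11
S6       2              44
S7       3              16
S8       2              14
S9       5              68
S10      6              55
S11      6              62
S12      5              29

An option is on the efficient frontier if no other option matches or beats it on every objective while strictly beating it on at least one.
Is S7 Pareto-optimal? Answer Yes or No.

No

S3 vs S7: duration 3≤3, tuition 11≤16 — S3 is at least as good on every objective and strictly better on at least one, so S3 dominates S7.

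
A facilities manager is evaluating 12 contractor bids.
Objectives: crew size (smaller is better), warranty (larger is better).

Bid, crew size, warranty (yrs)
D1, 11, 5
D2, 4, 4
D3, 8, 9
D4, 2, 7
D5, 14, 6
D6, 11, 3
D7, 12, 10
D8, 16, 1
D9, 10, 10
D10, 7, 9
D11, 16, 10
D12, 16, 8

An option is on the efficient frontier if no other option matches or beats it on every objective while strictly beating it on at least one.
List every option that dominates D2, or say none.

D4

D4: crew size 2≤4, warranty 7≥4 — dominates D2.
Others (D1, D3, D5, D6, D7, D8, D9, D10, D11, D12) are each worse than D2 on at least one objective.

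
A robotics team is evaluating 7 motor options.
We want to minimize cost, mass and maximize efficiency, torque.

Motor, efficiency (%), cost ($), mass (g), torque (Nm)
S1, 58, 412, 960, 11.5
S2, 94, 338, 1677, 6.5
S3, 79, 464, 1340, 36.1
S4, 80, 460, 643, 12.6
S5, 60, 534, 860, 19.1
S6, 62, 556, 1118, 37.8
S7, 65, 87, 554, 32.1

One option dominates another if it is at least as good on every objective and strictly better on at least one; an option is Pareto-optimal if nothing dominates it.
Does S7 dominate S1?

Yes

S7 vs S1: efficiency 65≥58, cost 87≤412, mass 554≤960, torque 32.1≥11.5 — S7 is at least as good on every objective with at least one strict improvement.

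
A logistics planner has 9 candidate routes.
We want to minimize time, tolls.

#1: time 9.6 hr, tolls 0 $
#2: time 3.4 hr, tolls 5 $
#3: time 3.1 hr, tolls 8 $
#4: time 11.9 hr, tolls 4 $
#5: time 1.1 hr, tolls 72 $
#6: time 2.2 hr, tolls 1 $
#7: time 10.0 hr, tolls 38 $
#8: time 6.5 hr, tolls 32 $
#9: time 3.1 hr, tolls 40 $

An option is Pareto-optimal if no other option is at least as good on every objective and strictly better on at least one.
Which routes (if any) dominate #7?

#1: time 9.6≤10.0, tolls 0≤38 — dominates #7.
#2: time 3.4≤10.0, tolls 5≤38 — dominates #7.
#3: time 3.1≤10.0, tolls 8≤38 — dominates #7.
#6: time 2.2≤10.0, tolls 1≤38 — dominates #7.
#8: time 6.5≤10.0, tolls 32≤38 — dominates #7.
Others (#4, #5, #9) are each worse than #7 on at least one objective.

#1, #2, #3, #6, #8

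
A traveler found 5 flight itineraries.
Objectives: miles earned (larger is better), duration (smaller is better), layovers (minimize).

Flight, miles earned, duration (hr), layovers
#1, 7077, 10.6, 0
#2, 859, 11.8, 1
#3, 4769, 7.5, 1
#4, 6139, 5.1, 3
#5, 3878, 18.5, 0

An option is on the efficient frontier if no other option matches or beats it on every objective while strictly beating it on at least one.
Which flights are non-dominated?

#1: not dominated (best miles earned).
#2: dominated by #1 (miles earned 7077≥859, duration 10.6≤11.8, layovers 0≤1).
#3: not dominated.
#4: not dominated (best duration).
#5: dominated by #1 (miles earned 7077≥3878, duration 10.6≤18.5, layovers 0≤0).

#1, #3, #4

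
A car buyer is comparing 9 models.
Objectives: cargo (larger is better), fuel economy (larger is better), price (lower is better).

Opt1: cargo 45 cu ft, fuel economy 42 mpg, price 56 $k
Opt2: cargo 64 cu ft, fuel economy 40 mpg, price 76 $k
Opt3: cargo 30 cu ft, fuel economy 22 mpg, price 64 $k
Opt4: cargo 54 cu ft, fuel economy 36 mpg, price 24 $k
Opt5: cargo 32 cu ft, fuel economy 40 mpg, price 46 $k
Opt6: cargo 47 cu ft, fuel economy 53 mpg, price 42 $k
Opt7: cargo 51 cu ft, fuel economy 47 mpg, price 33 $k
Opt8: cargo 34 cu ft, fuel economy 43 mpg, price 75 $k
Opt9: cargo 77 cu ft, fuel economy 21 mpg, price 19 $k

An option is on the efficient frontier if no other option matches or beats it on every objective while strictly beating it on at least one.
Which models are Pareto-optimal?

Opt1: dominated by Opt6 (cargo 47≥45, fuel economy 53≥42, price 42≤56).
Opt2: not dominated.
Opt3: dominated by Opt1 (cargo 45≥30, fuel economy 42≥22, price 56≤64).
Opt4: not dominated.
Opt5: dominated by Opt6 (cargo 47≥32, fuel economy 53≥40, price 42≤46).
Opt6: not dominated (best fuel economy).
Opt7: not dominated.
Opt8: dominated by Opt6 (cargo 47≥34, fuel economy 53≥43, price 42≤75).
Opt9: not dominated (best cargo).

Opt2, Opt4, Opt6, Opt7, Opt9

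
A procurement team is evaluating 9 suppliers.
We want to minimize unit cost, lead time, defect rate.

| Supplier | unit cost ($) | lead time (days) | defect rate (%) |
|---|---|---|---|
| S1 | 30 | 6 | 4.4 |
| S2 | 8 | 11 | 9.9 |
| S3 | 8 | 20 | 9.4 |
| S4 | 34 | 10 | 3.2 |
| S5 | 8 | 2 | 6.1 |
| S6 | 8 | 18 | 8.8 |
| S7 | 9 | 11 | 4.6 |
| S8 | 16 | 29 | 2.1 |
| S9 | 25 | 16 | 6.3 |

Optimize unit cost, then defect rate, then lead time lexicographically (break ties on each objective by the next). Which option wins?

First minimize unit cost: best is 8, kept {S2, S3, S5, S6}.
Then minimize defect rate: best is 6.1, kept {S5}.

S5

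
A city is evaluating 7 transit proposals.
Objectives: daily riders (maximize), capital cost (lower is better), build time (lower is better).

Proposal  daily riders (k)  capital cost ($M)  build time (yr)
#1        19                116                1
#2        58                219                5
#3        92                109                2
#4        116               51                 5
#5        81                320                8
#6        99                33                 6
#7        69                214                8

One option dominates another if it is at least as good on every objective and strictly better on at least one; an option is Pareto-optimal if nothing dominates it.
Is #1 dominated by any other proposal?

#2: worse on capital cost (219 vs 116).
#3: worse on build time (2 vs 1).
#4: worse on build time (5 vs 1).
#5: worse on capital cost (320 vs 116).
#6: worse on build time (6 vs 1).
#7: worse on capital cost (214 vs 116).
No option is at least as good as #1 on every objective and strictly better on one.

No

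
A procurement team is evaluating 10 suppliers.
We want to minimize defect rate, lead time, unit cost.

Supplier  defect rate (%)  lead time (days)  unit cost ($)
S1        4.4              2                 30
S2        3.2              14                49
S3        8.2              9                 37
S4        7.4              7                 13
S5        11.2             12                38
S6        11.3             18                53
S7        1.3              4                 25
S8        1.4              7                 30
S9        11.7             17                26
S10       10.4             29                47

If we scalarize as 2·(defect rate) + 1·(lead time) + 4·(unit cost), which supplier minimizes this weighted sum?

S4

S1: 2·4.4 + 1·2 + 4·30 = 130.8
S2: 2·3.2 + 1·14 + 4·49 = 216.4
S3: 2·8.2 + 1·9 + 4·37 = 173.4
S4: 2·7.4 + 1·7 + 4·13 = 73.8
S5: 2·11.2 + 1·12 + 4·38 = 186.4
S6: 2·11.3 + 1·18 + 4·53 = 252.6
S7: 2·1.3 + 1·4 + 4·25 = 106.6
S8: 2·1.4 + 1·7 + 4·30 = 129.8
S9: 2·11.7 + 1·17 + 4·26 = 144.4
S10: 2·10.4 + 1·29 + 4·47 = 237.8
Lowest: S4 at 73.8.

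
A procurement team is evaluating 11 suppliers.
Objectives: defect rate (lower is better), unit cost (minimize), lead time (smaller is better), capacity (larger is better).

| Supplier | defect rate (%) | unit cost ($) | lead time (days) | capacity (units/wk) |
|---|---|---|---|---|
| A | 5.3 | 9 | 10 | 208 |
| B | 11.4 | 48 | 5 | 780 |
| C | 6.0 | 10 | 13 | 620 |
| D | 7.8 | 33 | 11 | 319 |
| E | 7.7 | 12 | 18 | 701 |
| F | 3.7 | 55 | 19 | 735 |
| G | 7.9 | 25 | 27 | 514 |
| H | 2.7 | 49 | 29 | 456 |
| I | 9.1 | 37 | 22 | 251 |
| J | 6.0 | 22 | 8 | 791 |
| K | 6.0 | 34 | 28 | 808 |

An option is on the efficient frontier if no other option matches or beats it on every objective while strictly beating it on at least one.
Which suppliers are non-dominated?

A: not dominated (best unit cost).
B: not dominated (best lead time).
C: not dominated.
D: dominated by J (defect rate 6.0≤7.8, unit cost 22≤33, lead time 8≤11, capacity 791≥319).
E: not dominated.
F: not dominated.
G: dominated by C (defect rate 6.0≤7.9, unit cost 10≤25, lead time 13≤27, capacity 620≥514).
H: not dominated (best defect rate).
I: dominated by C (defect rate 6.0≤9.1, unit cost 10≤37, lead time 13≤22, capacity 620≥251).
J: not dominated.
K: not dominated (best capacity).

A, B, C, E, F, H, J, K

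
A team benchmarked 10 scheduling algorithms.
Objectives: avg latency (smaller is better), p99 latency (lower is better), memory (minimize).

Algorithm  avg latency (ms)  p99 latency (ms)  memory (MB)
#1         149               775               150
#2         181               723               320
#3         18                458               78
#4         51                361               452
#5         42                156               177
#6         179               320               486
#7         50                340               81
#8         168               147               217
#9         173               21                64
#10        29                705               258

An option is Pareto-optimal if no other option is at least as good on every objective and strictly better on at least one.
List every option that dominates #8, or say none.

none

#1: worse on p99 latency (775 vs 147).
#2: worse on avg latency (181 vs 168).
#3: worse on p99 latency (458 vs 147).
#4: worse on p99 latency (361 vs 147).
#5: worse on p99 latency (156 vs 147).
#6: worse on avg latency (179 vs 168).
#7: worse on p99 latency (340 vs 147).
#9: worse on avg latency (173 vs 168).
#10: worse on p99 latency (705 vs 147).
No option dominates #8.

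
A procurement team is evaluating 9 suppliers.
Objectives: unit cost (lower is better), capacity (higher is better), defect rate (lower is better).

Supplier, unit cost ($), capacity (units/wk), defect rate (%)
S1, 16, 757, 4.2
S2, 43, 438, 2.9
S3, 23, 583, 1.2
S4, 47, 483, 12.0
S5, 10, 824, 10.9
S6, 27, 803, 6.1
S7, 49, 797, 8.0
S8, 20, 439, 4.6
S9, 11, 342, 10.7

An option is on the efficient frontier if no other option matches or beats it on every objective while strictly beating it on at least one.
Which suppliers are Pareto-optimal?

S1: not dominated.
S2: dominated by S3 (unit cost 23≤43, capacity 583≥438, defect rate 1.2≤2.9).
S3: not dominated (best defect rate).
S4: dominated by S1 (unit cost 16≤47, capacity 757≥483, defect rate 4.2≤12.0).
S5: not dominated (best unit cost).
S6: not dominated.
S7: dominated by S6 (unit cost 27≤49, capacity 803≥797, defect rate 6.1≤8.0).
S8: dominated by S1 (unit cost 16≤20, capacity 757≥439, defect rate 4.2≤4.6).
S9: not dominated.

S1, S3, S5, S6, S9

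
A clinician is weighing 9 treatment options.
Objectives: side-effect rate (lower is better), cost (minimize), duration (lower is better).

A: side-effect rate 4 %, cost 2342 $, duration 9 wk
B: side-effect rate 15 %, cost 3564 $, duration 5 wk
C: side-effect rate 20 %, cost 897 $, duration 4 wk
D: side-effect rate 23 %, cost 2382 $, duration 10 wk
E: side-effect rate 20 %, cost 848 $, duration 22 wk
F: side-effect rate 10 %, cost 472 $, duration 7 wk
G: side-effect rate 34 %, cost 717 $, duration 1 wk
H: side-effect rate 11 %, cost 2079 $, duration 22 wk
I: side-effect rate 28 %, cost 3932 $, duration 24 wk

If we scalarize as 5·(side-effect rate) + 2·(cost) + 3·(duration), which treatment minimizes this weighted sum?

A: 5·4 + 2·2342 + 3·9 = 4731
B: 5·15 + 2·3564 + 3·5 = 7218
C: 5·20 + 2·897 + 3·4 = 1906
D: 5·23 + 2·2382 + 3·10 = 4909
E: 5·20 + 2·848 + 3·22 = 1862
F: 5·10 + 2·472 + 3·7 = 1015
G: 5·34 + 2·717 + 3·1 = 1607
H: 5·11 + 2·2079 + 3·22 = 4279
I: 5·28 + 2·3932 + 3·24 = 8076
Lowest: F at 1015.

F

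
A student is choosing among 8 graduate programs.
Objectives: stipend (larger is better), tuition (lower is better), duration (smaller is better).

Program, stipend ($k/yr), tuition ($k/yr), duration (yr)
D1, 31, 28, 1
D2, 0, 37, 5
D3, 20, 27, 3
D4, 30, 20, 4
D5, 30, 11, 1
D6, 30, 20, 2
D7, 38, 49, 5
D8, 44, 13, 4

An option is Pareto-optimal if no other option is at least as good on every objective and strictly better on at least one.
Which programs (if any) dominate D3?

D5, D6

D5: stipend 30≥20, tuition 11≤27, duration 1≤3 — dominates D3.
D6: stipend 30≥20, tuition 20≤27, duration 2≤3 — dominates D3.
Others (D1, D2, D4, D7, D8) are each worse than D3 on at least one objective.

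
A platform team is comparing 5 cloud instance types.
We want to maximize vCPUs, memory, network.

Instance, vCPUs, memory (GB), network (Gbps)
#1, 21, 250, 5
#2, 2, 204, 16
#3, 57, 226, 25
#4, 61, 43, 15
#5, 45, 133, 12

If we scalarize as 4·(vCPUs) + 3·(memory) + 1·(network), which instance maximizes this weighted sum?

#1: 4·21 + 3·250 + 1·5 = 839
#2: 4·2 + 3·204 + 1·16 = 636
#3: 4·57 + 3·226 + 1·25 = 931
#4: 4·61 + 3·43 + 1·15 = 388
#5: 4·45 + 3·133 + 1·12 = 591
Highest: #3 at 931.

#3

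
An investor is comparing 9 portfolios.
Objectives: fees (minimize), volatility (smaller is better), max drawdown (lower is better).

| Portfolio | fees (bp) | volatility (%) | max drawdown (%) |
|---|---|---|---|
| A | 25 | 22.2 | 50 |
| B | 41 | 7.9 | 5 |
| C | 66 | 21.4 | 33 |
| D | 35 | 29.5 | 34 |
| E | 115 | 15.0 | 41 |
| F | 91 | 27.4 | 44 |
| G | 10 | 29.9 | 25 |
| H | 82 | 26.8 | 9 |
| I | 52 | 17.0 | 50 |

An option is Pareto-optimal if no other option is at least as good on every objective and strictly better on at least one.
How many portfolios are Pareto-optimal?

4

A: not dominated.
B: not dominated (best volatility).
C: dominated by B (fees 41≤66, volatility 7.9≤21.4, max drawdown 5≤33).
D: not dominated.
E: dominated by B (fees 41≤115, volatility 7.9≤15.0, max drawdown 5≤41).
F: dominated by B (fees 41≤91, volatility 7.9≤27.4, max drawdown 5≤44).
G: not dominated (best fees).
H: dominated by B (fees 41≤82, volatility 7.9≤26.8, max drawdown 5≤9).
I: dominated by B (fees 41≤52, volatility 7.9≤17.0, max drawdown 5≤50).
Pareto-optimal: A, B, D, G → 4.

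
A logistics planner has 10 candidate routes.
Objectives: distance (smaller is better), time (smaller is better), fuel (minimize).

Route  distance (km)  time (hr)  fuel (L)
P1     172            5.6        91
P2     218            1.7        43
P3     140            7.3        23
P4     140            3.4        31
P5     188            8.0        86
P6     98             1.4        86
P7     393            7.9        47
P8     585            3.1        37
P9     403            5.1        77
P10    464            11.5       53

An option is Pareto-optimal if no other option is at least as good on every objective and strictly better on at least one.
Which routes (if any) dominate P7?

P2: distance 218≤393, time 1.7≤7.9, fuel 43≤47 — dominates P7.
P3: distance 140≤393, time 7.3≤7.9, fuel 23≤47 — dominates P7.
P4: distance 140≤393, time 3.4≤7.9, fuel 31≤47 — dominates P7.
Others (P1, P5, P6, P8, P9, P10) are each worse than P7 on at least one objective.

P2, P3, P4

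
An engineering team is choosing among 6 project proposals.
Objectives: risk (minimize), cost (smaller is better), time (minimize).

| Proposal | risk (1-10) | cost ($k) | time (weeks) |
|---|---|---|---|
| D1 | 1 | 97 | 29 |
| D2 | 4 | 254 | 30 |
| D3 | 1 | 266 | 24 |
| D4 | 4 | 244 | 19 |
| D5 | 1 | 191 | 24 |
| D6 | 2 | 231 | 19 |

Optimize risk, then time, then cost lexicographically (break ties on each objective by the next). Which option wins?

First minimize risk: best is 1, kept {D1, D3, D5}.
Then minimize time: best is 24, kept {D3, D5}.
Then minimize cost: best is 191, kept {D5}.

D5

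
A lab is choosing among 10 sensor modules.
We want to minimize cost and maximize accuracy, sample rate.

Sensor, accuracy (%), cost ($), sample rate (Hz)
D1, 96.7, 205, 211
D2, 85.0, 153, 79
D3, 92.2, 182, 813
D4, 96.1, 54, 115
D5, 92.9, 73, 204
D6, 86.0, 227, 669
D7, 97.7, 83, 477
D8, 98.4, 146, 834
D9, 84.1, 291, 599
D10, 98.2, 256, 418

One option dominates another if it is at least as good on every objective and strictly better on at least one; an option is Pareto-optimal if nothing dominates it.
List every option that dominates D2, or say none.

D4, D5, D7, D8

D4: accuracy 96.1≥85.0, cost 54≤153, sample rate 115≥79 — dominates D2.
D5: accuracy 92.9≥85.0, cost 73≤153, sample rate 204≥79 — dominates D2.
D7: accuracy 97.7≥85.0, cost 83≤153, sample rate 477≥79 — dominates D2.
D8: accuracy 98.4≥85.0, cost 146≤153, sample rate 834≥79 — dominates D2.
Others (D1, D3, D6, D9, D10) are each worse than D2 on at least one objective.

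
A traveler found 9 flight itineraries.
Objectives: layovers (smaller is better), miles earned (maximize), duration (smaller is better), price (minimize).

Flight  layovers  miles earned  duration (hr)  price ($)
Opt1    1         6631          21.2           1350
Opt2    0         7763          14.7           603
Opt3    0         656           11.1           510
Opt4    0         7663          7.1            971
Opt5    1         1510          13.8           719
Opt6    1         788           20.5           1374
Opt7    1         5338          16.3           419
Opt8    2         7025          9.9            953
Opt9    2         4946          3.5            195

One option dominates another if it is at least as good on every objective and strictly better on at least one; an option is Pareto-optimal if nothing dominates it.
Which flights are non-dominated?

Opt1: dominated by Opt2 (layovers 0≤1, miles earned 7763≥6631, duration 14.7≤21.2, price 603≤1350).
Opt2: not dominated (best miles earned).
Opt3: not dominated.
Opt4: not dominated.
Opt5: not dominated.
Opt6: dominated by Opt2 (layovers 0≤1, miles earned 7763≥788, duration 14.7≤20.5, price 603≤1374).
Opt7: not dominated.
Opt8: not dominated.
Opt9: not dominated (best duration).

Opt2, Opt3, Opt4, Opt5, Opt7, Opt8, Opt9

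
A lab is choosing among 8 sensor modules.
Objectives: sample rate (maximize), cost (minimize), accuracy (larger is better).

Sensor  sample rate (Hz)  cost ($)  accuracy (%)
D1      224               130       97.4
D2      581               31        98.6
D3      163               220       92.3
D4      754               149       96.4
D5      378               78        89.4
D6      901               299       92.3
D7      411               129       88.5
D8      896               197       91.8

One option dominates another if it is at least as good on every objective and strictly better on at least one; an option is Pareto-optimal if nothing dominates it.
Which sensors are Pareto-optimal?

D2, D4, D6, D8

D1: dominated by D2 (sample rate 581≥224, cost 31≤130, accuracy 98.6≥97.4).
D2: not dominated (best cost).
D3: dominated by D1 (sample rate 224≥163, cost 130≤220, accuracy 97.4≥92.3).
D4: not dominated.
D5: dominated by D2 (sample rate 581≥378, cost 31≤78, accuracy 98.6≥89.4).
D6: not dominated (best sample rate).
D7: dominated by D2 (sample rate 581≥411, cost 31≤129, accuracy 98.6≥88.5).
D8: not dominated.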